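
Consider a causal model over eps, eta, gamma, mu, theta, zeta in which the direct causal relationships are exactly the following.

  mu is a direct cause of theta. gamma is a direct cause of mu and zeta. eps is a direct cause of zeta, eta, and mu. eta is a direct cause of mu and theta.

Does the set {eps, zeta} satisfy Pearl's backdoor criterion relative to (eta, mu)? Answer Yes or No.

Backdoor paths from eta to mu (paths whose first edge points into eta):
  P1: eta <- eps -> mu
  P2: eta <- eps -> zeta <- gamma -> mu
Condition 1 (no descendant of eta in the set): holds — descendants of eta are {mu, theta}; none are in {eps, zeta}.
Condition 2 (every backdoor path blocked by {eps, zeta}):
  P1: blocked at fork node eps ∈ conditioning set.
  P2: blocked at fork node eps ∈ conditioning set.
{eps, zeta} satisfies the backdoor criterion.

Yes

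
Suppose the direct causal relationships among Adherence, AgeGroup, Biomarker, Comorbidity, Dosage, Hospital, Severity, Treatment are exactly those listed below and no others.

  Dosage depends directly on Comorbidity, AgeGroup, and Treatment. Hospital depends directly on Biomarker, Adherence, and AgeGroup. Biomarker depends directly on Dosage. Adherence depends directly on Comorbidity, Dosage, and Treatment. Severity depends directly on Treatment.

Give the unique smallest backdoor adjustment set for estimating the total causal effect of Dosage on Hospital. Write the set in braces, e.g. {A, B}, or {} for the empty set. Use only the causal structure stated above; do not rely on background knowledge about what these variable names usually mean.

{AgeGroup, Comorbidity, Treatment}

Variables eligible for adjustment (non-descendants of Dosage, excluding Dosage and Hospital): {AgeGroup, Comorbidity, Severity, Treatment}.
Backdoor paths from Dosage to Hospital:
  P1: Dosage <- Treatment -> Adherence -> Hospital
  P2: Dosage <- Comorbidity -> Adherence -> Hospital
  P3: Dosage <- AgeGroup -> Hospital
The empty set is not sufficient: P1 (Dosage <- Treatment -> Adherence -> Hospital) has no collider blocking it and no conditioned non-collider, so it is open.
Try {AgeGroup, Comorbidity, Treatment}:
  P1: blocked at fork node Treatment ∈ conditioning set.
  P2: blocked at fork node Comorbidity ∈ conditioning set.
  P3: blocked at fork node AgeGroup ∈ conditioning set.
{AgeGroup, Comorbidity, Treatment} contains no descendant of Dosage and blocks every backdoor path.
Every element of {AgeGroup, Comorbidity, Treatment} is needed (dropping AgeGroup leaves P3 open; dropping Comorbidity leaves P2 open; dropping Treatment leaves P1 open), so no proper subset is valid.
Among all size-3 subsets of the eligible variables, only {AgeGroup, Comorbidity, Treatment} blocks every backdoor path, so it is the unique smallest valid adjustment set.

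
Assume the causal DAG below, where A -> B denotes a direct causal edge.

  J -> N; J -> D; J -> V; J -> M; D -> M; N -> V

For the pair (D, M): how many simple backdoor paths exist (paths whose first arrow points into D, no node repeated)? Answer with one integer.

A backdoor path from D to M is any simple undirected path whose first edge points into D (i.e. leaves D via a parent).
Parents of D: {J}.
Enumerating:
  P1: D <- J -> M
That exhausts the simple backdoor paths. Count: 1.

1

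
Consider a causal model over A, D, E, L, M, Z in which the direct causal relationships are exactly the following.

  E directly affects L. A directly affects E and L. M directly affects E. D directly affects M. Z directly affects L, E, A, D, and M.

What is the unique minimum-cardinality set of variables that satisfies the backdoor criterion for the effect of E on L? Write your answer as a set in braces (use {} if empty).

Variables eligible for adjustment (non-descendants of E, excluding E and L): {A, D, M, Z}.
Backdoor paths from E to L:
  P1: E <- Z -> A -> L
  P2: E <- Z -> L
  P3: E <- A <- Z -> L
  P4: E <- A -> L
  P5: E <- M <- Z -> A -> L
  P6: E <- M <- Z -> L
  P7: E <- M <- D <- Z -> A -> L
  P8: E <- M <- D <- Z -> L
The empty set is not sufficient: P1 (E <- Z -> A -> L) has no collider blocking it and no conditioned non-collider, so it is open.
Try {A, Z}:
  P1: blocked at fork node Z ∈ conditioning set.
  P2: blocked at fork node Z ∈ conditioning set.
  P3: blocked at chain node A ∈ conditioning set.
  P4: blocked at fork node A ∈ conditioning set.
  P5: blocked at fork node Z ∈ conditioning set.
  P6: blocked at fork node Z ∈ conditioning set.
  P7: blocked at fork node Z ∈ conditioning set.
  P8: blocked at fork node Z ∈ conditioning set.
{A, Z} contains no descendant of E and blocks every backdoor path.
Every element of {A, Z} is needed (dropping A leaves P4 open; dropping Z leaves P2 open), so no proper subset is valid.
Among all size-2 subsets of the eligible variables, only {A, Z} blocks every backdoor path, so it is the unique smallest valid adjustment set.

{A, Z}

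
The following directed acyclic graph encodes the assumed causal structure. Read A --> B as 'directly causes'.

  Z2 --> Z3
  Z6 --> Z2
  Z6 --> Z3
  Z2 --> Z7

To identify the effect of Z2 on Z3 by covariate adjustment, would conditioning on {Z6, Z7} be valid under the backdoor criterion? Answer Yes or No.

No

Backdoor paths from Z2 to Z3 (paths whose first edge points into Z2):
  P1: Z2 <- Z6 -> Z3
Condition 1 (no descendant of Z2 in the set): FAILS — Z7 is a descendant of Z2.
Condition 2 (every backdoor path blocked by {Z6, Z7}):
  P1: blocked at fork node Z6 ∈ conditioning set.
{Z6, Z7} does not satisfy the backdoor criterion.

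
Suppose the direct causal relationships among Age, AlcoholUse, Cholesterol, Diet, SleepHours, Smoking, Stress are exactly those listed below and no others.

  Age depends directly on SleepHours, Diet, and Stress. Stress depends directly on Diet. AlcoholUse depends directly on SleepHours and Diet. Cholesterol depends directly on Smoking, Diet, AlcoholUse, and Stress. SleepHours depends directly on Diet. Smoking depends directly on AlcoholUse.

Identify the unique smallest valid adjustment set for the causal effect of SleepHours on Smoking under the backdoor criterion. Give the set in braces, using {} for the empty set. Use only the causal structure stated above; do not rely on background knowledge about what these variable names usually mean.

{Diet}

Variables eligible for adjustment (non-descendants of SleepHours, excluding SleepHours and Smoking): {Diet, Stress}.
Backdoor paths from SleepHours to Smoking:
  P1: SleepHours <- Diet -> AlcoholUse -> Smoking
  P2: SleepHours <- Diet -> AlcoholUse -> Cholesterol <- Smoking
  P3: SleepHours <- Diet -> Stress -> Cholesterol <- AlcoholUse -> Smoking
  P4: SleepHours <- Diet -> Stress -> Cholesterol <- Smoking
  P5: SleepHours <- Diet -> Cholesterol <- AlcoholUse -> Smoking
  P6: SleepHours <- Diet -> Cholesterol <- Smoking
  P7: SleepHours <- Diet -> Age <- Stress -> Cholesterol <- AlcoholUse -> Smoking
  P8: SleepHours <- Diet -> Age <- Stress -> Cholesterol <- Smoking
The empty set is not sufficient: P1 (SleepHours <- Diet -> AlcoholUse -> Smoking) has no collider blocking it and no conditioned non-collider, so it is open.
Try {Diet}:
  P1: blocked at fork node Diet ∈ conditioning set.
  P2: blocked at fork node Diet ∈ conditioning set.
  P3: blocked at fork node Diet ∈ conditioning set.
  P4: blocked at fork node Diet ∈ conditioning set.
  P5: blocked at fork node Diet ∈ conditioning set.
  P6: blocked at fork node Diet ∈ conditioning set.
  P7: blocked at fork node Diet ∈ conditioning set.
  P8: blocked at fork node Diet ∈ conditioning set.
{Diet} contains no descendant of SleepHours and blocks every backdoor path.
No other singleton works — e.g. {Stress} leaves P1 open — so {Diet} is the unique smallest valid adjustment set.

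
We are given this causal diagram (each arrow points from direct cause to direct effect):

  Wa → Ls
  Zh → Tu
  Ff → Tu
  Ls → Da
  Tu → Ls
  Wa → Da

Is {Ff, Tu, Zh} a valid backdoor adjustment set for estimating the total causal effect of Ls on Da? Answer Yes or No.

Backdoor paths from Ls to Da (paths whose first edge points into Ls):
  P1: Ls <- Wa -> Da
Condition 1 (no descendant of Ls in the set): holds — descendants of Ls are {Da}; none are in {Ff, Tu, Zh}.
Condition 2 (every backdoor path blocked by {Ff, Tu, Zh}):
  P1: open — no interior node is in the conditioning set.
{Ff, Tu, Zh} does not satisfy the backdoor criterion.

No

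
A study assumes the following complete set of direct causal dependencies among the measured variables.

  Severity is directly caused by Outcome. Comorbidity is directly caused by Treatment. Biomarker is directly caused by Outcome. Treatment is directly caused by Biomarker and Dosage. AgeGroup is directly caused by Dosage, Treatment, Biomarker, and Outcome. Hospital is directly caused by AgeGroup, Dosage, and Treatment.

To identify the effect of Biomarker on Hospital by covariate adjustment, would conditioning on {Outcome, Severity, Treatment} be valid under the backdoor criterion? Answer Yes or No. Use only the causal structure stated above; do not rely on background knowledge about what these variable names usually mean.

No

Backdoor paths from Biomarker to Hospital (paths whose first edge points into Biomarker):
  P1: Biomarker <- Outcome -> AgeGroup <- Dosage -> Treatment -> Hospital
  P2: Biomarker <- Outcome -> AgeGroup <- Dosage -> Hospital
  P3: Biomarker <- Outcome -> AgeGroup <- Treatment <- Dosage -> Hospital
  P4: Biomarker <- Outcome -> AgeGroup <- Treatment -> Hospital
  P5: Biomarker <- Outcome -> AgeGroup -> Hospital
Condition 1 (no descendant of Biomarker in the set): FAILS — Treatment is a descendant of Biomarker.
Condition 2 (every backdoor path blocked by {Outcome, Severity, Treatment}):
  P1: blocked at fork node Outcome ∈ conditioning set.
  P2: blocked at fork node Outcome ∈ conditioning set.
  P3: blocked at fork node Outcome ∈ conditioning set.
  P4: blocked at fork node Outcome ∈ conditioning set.
  P5: blocked at fork node Outcome ∈ conditioning set.
{Outcome, Severity, Treatment} does not satisfy the backdoor criterion.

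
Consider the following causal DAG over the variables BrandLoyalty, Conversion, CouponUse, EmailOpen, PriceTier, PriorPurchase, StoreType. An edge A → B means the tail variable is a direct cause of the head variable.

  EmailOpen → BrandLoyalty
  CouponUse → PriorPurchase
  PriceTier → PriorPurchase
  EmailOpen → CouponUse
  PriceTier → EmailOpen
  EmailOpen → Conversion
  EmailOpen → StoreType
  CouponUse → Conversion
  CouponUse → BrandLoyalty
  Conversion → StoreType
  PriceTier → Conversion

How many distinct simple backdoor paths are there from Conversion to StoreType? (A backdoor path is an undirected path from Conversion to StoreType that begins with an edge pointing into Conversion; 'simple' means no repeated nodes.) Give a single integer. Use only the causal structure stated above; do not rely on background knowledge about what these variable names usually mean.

7

A backdoor path from Conversion to StoreType is any simple undirected path whose first edge points into Conversion (i.e. leaves Conversion via a parent).
Parents of Conversion: {CouponUse, EmailOpen, PriceTier}.
Enumerating:
  P1: Conversion <- PriceTier -> EmailOpen -> StoreType
  P2: Conversion <- PriceTier -> PriorPurchase <- CouponUse <- EmailOpen -> StoreType
  P3: Conversion <- PriceTier -> PriorPurchase <- CouponUse -> BrandLoyalty <- EmailOpen -> StoreType
  P4: Conversion <- EmailOpen -> StoreType
  P5: Conversion <- CouponUse <- EmailOpen -> StoreType
  P6: Conversion <- CouponUse -> BrandLoyalty <- EmailOpen -> StoreType
  P7: Conversion <- CouponUse -> PriorPurchase <- PriceTier -> EmailOpen -> StoreType
That exhausts the simple backdoor paths. Count: 7.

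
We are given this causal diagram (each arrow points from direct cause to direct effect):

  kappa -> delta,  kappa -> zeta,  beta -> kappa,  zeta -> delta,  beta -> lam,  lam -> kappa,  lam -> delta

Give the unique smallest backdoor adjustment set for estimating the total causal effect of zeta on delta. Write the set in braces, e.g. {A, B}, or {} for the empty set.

Variables eligible for adjustment (non-descendants of zeta, excluding zeta and delta): {beta, kappa, lam}.
Backdoor paths from zeta to delta:
  P1: zeta <- kappa <- beta -> lam -> delta
  P2: zeta <- kappa <- lam -> delta
  P3: zeta <- kappa -> delta
The empty set is not sufficient: P1 (zeta <- kappa <- beta -> lam -> delta) has no collider blocking it and no conditioned non-collider, so it is open.
Try {kappa}:
  P1: blocked at chain node kappa ∈ conditioning set.
  P2: blocked at chain node kappa ∈ conditioning set.
  P3: blocked at fork node kappa ∈ conditioning set.
{kappa} contains no descendant of zeta and blocks every backdoor path.
No other singleton works — e.g. {beta} leaves P2 open — so {kappa} is the unique smallest valid adjustment set.

{kappa}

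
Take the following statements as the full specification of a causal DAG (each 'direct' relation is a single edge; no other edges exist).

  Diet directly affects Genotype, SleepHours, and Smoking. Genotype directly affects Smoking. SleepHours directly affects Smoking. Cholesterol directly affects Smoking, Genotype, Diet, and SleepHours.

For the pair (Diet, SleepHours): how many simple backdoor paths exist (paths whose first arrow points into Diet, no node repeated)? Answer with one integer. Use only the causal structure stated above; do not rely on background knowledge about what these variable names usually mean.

A backdoor path from Diet to SleepHours is any simple undirected path whose first edge points into Diet (i.e. leaves Diet via a parent).
Parents of Diet: {Cholesterol}.
Enumerating:
  P1: Diet <- Cholesterol -> SleepHours
  P2: Diet <- Cholesterol -> Genotype -> Smoking <- SleepHours
  P3: Diet <- Cholesterol -> Smoking <- SleepHours
That exhausts the simple backdoor paths. Count: 3.

3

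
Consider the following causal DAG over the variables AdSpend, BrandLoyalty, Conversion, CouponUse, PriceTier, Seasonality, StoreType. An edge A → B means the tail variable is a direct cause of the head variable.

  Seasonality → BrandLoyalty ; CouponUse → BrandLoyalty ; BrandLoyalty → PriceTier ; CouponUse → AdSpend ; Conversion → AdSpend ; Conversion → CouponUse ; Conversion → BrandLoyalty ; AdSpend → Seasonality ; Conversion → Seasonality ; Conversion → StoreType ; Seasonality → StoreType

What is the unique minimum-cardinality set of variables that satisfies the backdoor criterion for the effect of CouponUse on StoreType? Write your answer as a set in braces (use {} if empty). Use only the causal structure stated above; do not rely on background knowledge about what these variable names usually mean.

Variables eligible for adjustment (non-descendants of CouponUse, excluding CouponUse and StoreType): {Conversion}.
Backdoor paths from CouponUse to StoreType:
  P1: CouponUse <- Conversion -> AdSpend -> Seasonality -> StoreType
  P2: CouponUse <- Conversion -> Seasonality -> StoreType
  P3: CouponUse <- Conversion -> BrandLoyalty <- Seasonality -> StoreType
  P4: CouponUse <- Conversion -> StoreType
The empty set is not sufficient: P1 (CouponUse <- Conversion -> AdSpend -> Seasonality -> StoreType) has no collider blocking it and no conditioned non-collider, so it is open.
Try {Conversion}:
  P1: blocked at fork node Conversion ∈ conditioning set.
  P2: blocked at fork node Conversion ∈ conditioning set.
  P3: blocked at fork node Conversion ∈ conditioning set.
  P4: blocked at fork node Conversion ∈ conditioning set.
{Conversion} contains no descendant of CouponUse and blocks every backdoor path.
{Conversion} is the unique smallest valid adjustment set.

{Conversion}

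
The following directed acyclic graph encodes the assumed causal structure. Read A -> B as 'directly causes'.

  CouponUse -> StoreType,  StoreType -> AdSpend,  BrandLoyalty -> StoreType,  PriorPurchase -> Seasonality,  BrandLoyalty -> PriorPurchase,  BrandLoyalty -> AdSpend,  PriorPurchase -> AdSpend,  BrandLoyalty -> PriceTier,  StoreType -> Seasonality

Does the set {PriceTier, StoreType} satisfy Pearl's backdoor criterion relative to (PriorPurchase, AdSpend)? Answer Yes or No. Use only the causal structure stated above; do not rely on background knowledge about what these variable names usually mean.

No

Backdoor paths from PriorPurchase to AdSpend (paths whose first edge points into PriorPurchase):
  P1: PriorPurchase <- BrandLoyalty -> StoreType -> AdSpend
  P2: PriorPurchase <- BrandLoyalty -> AdSpend
Condition 1 (no descendant of PriorPurchase in the set): holds — descendants of PriorPurchase are {AdSpend, Seasonality}; none are in {PriceTier, StoreType}.
Condition 2 (every backdoor path blocked by {PriceTier, StoreType}):
  P1: blocked at chain node StoreType ∈ conditioning set.
  P2: open — no interior node is in the conditioning set.
{PriceTier, StoreType} does not satisfy the backdoor criterion.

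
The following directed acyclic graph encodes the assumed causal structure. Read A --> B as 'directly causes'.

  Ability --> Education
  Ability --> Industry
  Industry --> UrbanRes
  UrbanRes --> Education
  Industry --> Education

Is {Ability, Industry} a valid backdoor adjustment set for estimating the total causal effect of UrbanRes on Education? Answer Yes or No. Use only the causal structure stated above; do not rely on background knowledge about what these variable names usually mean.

Yes

Backdoor paths from UrbanRes to Education (paths whose first edge points into UrbanRes):
  P1: UrbanRes <- Industry <- Ability -> Education
  P2: UrbanRes <- Industry -> Education
Condition 1 (no descendant of UrbanRes in the set): holds — descendants of UrbanRes are {Education}; none are in {Ability, Industry}.
Condition 2 (every backdoor path blocked by {Ability, Industry}):
  P1: blocked at chain node Industry ∈ conditioning set.
  P2: blocked at fork node Industry ∈ conditioning set.
{Ability, Industry} satisfies the backdoor criterion.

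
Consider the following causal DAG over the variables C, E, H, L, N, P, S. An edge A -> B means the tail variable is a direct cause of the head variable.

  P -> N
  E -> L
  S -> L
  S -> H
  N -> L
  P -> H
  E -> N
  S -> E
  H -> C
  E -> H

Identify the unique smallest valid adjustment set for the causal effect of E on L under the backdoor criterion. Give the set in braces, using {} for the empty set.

Variables eligible for adjustment (non-descendants of E, excluding E and L): {P, S}.
Backdoor paths from E to L:
  P1: E <- S -> H <- P -> N -> L
  P2: E <- S -> L
The empty set is not sufficient: P2 (E <- S -> L) has no collider blocking it and no conditioned non-collider, so it is open.
Try {S}:
  P1: blocked at fork node S ∈ conditioning set.
  P2: blocked at fork node S ∈ conditioning set.
{S} contains no descendant of E and blocks every backdoor path.
No other singleton works — e.g. {P} leaves P2 open — so {S} is the unique smallest valid adjustment set.

{S}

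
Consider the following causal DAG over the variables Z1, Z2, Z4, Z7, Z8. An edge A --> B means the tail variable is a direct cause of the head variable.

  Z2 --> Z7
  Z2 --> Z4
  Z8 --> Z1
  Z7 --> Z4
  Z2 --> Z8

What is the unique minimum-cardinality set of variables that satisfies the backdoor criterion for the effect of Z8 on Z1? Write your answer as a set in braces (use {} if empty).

{}

Variables eligible for adjustment (non-descendants of Z8, excluding Z8 and Z1): {Z2, Z4, Z7}.
Backdoor paths from Z8 to Z1:
  (none)
With no backdoor paths the empty set already satisfies the criterion, and it is trivially minimal.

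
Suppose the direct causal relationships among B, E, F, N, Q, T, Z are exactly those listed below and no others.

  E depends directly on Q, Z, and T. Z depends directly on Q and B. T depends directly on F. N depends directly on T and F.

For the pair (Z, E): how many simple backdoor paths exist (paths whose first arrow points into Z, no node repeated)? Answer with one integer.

A backdoor path from Z to E is any simple undirected path whose first edge points into Z (i.e. leaves Z via a parent).
Parents of Z: {B, Q}.
Enumerating:
  P1: Z <- Q -> E
That exhausts the simple backdoor paths. Count: 1.

1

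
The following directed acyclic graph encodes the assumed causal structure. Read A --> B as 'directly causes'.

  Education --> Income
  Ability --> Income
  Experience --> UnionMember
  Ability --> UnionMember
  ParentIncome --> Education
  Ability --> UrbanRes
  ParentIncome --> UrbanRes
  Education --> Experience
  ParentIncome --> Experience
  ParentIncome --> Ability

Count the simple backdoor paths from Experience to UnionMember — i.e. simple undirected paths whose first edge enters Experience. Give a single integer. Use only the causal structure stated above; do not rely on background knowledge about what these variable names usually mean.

6

A backdoor path from Experience to UnionMember is any simple undirected path whose first edge points into Experience (i.e. leaves Experience via a parent).
Parents of Experience: {Education, ParentIncome}.
Enumerating:
  P1: Experience <- ParentIncome -> Ability -> UnionMember
  P2: Experience <- ParentIncome -> Education -> Income <- Ability -> UnionMember
  P3: Experience <- ParentIncome -> UrbanRes <- Ability -> UnionMember
  P4: Experience <- Education <- ParentIncome -> Ability -> UnionMember
  P5: Experience <- Education <- ParentIncome -> UrbanRes <- Ability -> UnionMember
  P6: Experience <- Education -> Income <- Ability -> UnionMember
That exhausts the simple backdoor paths. Count: 6.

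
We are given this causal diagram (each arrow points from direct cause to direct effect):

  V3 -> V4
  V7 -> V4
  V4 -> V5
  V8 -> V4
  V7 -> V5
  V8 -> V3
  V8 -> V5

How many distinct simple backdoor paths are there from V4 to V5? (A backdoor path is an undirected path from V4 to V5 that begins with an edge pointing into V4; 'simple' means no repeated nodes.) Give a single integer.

3

A backdoor path from V4 to V5 is any simple undirected path whose first edge points into V4 (i.e. leaves V4 via a parent).
Parents of V4: {V3, V7, V8}.
Enumerating:
  P1: V4 <- V7 -> V5
  P2: V4 <- V8 -> V5
  P3: V4 <- V3 <- V8 -> V5
That exhausts the simple backdoor paths. Count: 3.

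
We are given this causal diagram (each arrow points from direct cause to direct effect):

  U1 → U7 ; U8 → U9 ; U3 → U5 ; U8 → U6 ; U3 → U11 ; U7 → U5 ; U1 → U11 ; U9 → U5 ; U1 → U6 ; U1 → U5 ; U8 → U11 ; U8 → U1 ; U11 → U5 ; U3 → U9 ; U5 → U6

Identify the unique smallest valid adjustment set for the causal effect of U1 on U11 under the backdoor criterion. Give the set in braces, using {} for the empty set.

{U8}

Variables eligible for adjustment (non-descendants of U1, excluding U1 and U11): {U3, U8, U9}.
Backdoor paths from U1 to U11:
  P1: U1 <- U8 -> U11
  P2: U1 <- U8 -> U9 <- U3 -> U11
  P3: U1 <- U8 -> U9 <- U3 -> U5 <- U11
  P4: U1 <- U8 -> U9 -> U5 <- U3 -> U11
  P5: U1 <- U8 -> U9 -> U5 <- U11
  P6: U1 <- U8 -> U6 <- U5 <- U3 -> U11
  P7: U1 <- U8 -> U6 <- U5 <- U11
  P8: U1 <- U8 -> U6 <- U5 <- U9 <- U3 -> U11
The empty set is not sufficient: P1 (U1 <- U8 -> U11) has no collider blocking it and no conditioned non-collider, so it is open.
Try {U8}:
  P1: blocked at fork node U8 ∈ conditioning set.
  P2: blocked at fork node U8 ∈ conditioning set.
  P3: blocked at fork node U8 ∈ conditioning set.
  P4: blocked at fork node U8 ∈ conditioning set.
  P5: blocked at fork node U8 ∈ conditioning set.
  P6: blocked at fork node U8 ∈ conditioning set.
  P7: blocked at fork node U8 ∈ conditioning set.
  P8: blocked at fork node U8 ∈ conditioning set.
{U8} contains no descendant of U1 and blocks every backdoor path.
No other singleton works — e.g. {U3} leaves P1 open — so {U8} is the unique smallest valid adjustment set.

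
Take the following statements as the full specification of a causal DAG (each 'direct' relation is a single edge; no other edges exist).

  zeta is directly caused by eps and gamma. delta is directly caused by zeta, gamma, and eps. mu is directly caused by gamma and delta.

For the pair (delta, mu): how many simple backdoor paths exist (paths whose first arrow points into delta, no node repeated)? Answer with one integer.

A backdoor path from delta to mu is any simple undirected path whose first edge points into delta (i.e. leaves delta via a parent).
Parents of delta: {eps, gamma, zeta}.
Enumerating:
  P1: delta <- eps -> zeta <- gamma -> mu
  P2: delta <- gamma -> mu
  P3: delta <- zeta <- gamma -> mu
That exhausts the simple backdoor paths. Count: 3.

3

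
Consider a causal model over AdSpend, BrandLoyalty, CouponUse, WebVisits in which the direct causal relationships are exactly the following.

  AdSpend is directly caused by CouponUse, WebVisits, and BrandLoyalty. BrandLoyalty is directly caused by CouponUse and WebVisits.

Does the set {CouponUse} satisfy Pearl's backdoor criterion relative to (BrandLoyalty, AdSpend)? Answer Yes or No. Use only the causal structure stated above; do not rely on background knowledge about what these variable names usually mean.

Backdoor paths from BrandLoyalty to AdSpend (paths whose first edge points into BrandLoyalty):
  P1: BrandLoyalty <- WebVisits -> AdSpend
  P2: BrandLoyalty <- CouponUse -> AdSpend
Condition 1 (no descendant of BrandLoyalty in the set): holds — descendants of BrandLoyalty are {AdSpend}; none are in {CouponUse}.
Condition 2 (every backdoor path blocked by {CouponUse}):
  P1: open — no interior node is in the conditioning set.
  P2: blocked at fork node CouponUse ∈ conditioning set.
{CouponUse} does not satisfy the backdoor criterion.

No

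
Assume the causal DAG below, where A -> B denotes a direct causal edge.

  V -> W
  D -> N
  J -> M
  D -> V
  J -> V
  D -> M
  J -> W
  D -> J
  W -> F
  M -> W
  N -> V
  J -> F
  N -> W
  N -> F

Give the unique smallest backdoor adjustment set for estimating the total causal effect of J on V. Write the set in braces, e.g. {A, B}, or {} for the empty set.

Variables eligible for adjustment (non-descendants of J, excluding J and V): {D, N}.
Backdoor paths from J to V:
  P1: J <- D -> N -> V
  P2: J <- D -> N -> W <- V
  P3: J <- D -> N -> F <- W <- V
  P4: J <- D -> V
  P5: J <- D -> M -> W <- N -> V
  P6: J <- D -> M -> W <- V
  P7: J <- D -> M -> W -> F <- N -> V
The empty set is not sufficient: P1 (J <- D -> N -> V) has no collider blocking it and no conditioned non-collider, so it is open.
Try {D}:
  P1: blocked at fork node D ∈ conditioning set.
  P2: blocked at fork node D ∈ conditioning set.
  P3: blocked at fork node D ∈ conditioning set.
  P4: blocked at fork node D ∈ conditioning set.
  P5: blocked at fork node D ∈ conditioning set.
  P6: blocked at fork node D ∈ conditioning set.
  P7: blocked at fork node D ∈ conditioning set.
{D} contains no descendant of J and blocks every backdoor path.
No other singleton works — e.g. {N} leaves P4 open — so {D} is the unique smallest valid adjustment set.

{D}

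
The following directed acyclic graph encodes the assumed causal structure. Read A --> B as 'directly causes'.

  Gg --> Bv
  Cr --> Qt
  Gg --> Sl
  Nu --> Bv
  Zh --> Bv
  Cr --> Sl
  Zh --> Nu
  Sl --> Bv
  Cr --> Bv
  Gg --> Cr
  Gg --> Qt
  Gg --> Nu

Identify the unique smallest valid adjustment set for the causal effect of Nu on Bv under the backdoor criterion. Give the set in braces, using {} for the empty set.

{Gg, Zh}

Variables eligible for adjustment (non-descendants of Nu, excluding Nu and Bv): {Cr, Gg, Qt, Sl, Zh}.
Backdoor paths from Nu to Bv:
  P1: Nu <- Gg -> Cr -> Sl -> Bv
  P2: Nu <- Gg -> Cr -> Bv
  P3: Nu <- Gg -> Qt <- Cr -> Sl -> Bv
  P4: Nu <- Gg -> Qt <- Cr -> Bv
  P5: Nu <- Gg -> Sl <- Cr -> Bv
  P6: Nu <- Gg -> Sl -> Bv
  P7: Nu <- Gg -> Bv
  P8: Nu <- Zh -> Bv
The empty set is not sufficient: P1 (Nu <- Gg -> Cr -> Sl -> Bv) has no collider blocking it and no conditioned non-collider, so it is open.
Try {Gg, Zh}:
  P1: blocked at fork node Gg ∈ conditioning set.
  P2: blocked at fork node Gg ∈ conditioning set.
  P3: blocked at fork node Gg ∈ conditioning set.
  P4: blocked at fork node Gg ∈ conditioning set.
  P5: blocked at fork node Gg ∈ conditioning set.
  P6: blocked at fork node Gg ∈ conditioning set.
  P7: blocked at fork node Gg ∈ conditioning set.
  P8: blocked at fork node Zh ∈ conditioning set.
{Gg, Zh} contains no descendant of Nu and blocks every backdoor path.
Every element of {Gg, Zh} is needed (dropping Gg leaves P1 open; dropping Zh leaves P8 open), so no proper subset is valid.
Among all size-2 subsets of the eligible variables, only {Gg, Zh} blocks every backdoor path, so it is the unique smallest valid adjustment set.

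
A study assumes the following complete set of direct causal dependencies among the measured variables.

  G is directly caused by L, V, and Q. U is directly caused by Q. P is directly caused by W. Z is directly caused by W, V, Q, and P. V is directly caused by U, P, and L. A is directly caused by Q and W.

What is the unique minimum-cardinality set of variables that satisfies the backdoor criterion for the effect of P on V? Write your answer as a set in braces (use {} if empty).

Variables eligible for adjustment (non-descendants of P, excluding P and V): {A, L, Q, U, W}.
Backdoor paths from P to V:
  P1: P <- W -> A <- Q -> U -> V
  P2: P <- W -> A <- Q -> G <- L -> V
  P3: P <- W -> A <- Q -> G <- V
  P4: P <- W -> A <- Q -> Z <- V
  P5: P <- W -> Z <- Q -> U -> V
  P6: P <- W -> Z <- Q -> G <- L -> V
  P7: P <- W -> Z <- Q -> G <- V
  P8: P <- W -> Z <- V
Each backdoor path contains an unconditioned collider, so every path is already blocked with the empty conditioning set:
  P1: blocked at collider A (neither it nor any descendant is in the conditioning set).
  P2: blocked at collider A (neither it nor any descendant is in the conditioning set).
  P3: blocked at collider A (neither it nor any descendant is in the conditioning set).
  P4: blocked at collider A (neither it nor any descendant is in the conditioning set).
  P5: blocked at collider Z (neither it nor any descendant is in the conditioning set).
  P6: blocked at collider Z (neither it nor any descendant is in the conditioning set).
  P7: blocked at collider Z (neither it nor any descendant is in the conditioning set).
  P8: blocked at collider Z (neither it nor any descendant is in the conditioning set).
The empty set is therefore the unique smallest valid set.

{}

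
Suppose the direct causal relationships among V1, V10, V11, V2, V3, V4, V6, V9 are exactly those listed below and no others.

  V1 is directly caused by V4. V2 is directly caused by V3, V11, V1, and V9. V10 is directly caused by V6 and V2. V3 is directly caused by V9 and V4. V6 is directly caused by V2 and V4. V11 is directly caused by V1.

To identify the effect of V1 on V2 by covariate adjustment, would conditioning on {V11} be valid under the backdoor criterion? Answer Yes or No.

Backdoor paths from V1 to V2 (paths whose first edge points into V1):
  P1: V1 <- V4 -> V3 <- V9 -> V2
  P2: V1 <- V4 -> V3 -> V2
  P3: V1 <- V4 -> V6 <- V2
  P4: V1 <- V4 -> V6 -> V10 <- V2
Condition 1 (no descendant of V1 in the set): FAILS — V11 is a descendant of V1.
Condition 2 (every backdoor path blocked by {V11}):
  P1: blocked at collider V3 (neither it nor any descendant is in the conditioning set).
  P2: open — no interior node is in the conditioning set.
  P3: blocked at collider V6 (neither it nor any descendant is in the conditioning set).
  P4: blocked at collider V10 (neither it nor any descendant is in the conditioning set).
{V11} does not satisfy the backdoor criterion.

No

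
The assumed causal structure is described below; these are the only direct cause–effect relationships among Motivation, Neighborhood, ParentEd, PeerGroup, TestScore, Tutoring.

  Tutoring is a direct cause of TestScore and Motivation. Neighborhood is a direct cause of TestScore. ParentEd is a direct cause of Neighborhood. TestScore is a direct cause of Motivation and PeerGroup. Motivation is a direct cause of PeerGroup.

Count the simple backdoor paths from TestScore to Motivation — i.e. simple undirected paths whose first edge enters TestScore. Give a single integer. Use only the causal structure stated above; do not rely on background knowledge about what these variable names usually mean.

1

A backdoor path from TestScore to Motivation is any simple undirected path whose first edge points into TestScore (i.e. leaves TestScore via a parent).
Parents of TestScore: {Neighborhood, Tutoring}.
Enumerating:
  P1: TestScore <- Tutoring -> Motivation
That exhausts the simple backdoor paths. Count: 1.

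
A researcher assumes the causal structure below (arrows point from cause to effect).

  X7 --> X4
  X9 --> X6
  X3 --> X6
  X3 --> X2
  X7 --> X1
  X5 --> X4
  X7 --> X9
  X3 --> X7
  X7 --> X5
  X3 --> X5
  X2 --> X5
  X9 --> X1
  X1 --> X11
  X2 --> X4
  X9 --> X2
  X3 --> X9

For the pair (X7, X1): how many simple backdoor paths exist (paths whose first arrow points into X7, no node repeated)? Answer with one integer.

A backdoor path from X7 to X1 is any simple undirected path whose first edge points into X7 (i.e. leaves X7 via a parent).
Parents of X7: {X3}.
Enumerating:
  P1: X7 <- X3 -> X9 -> X1
  P2: X7 <- X3 -> X2 <- X9 -> X1
  P3: X7 <- X3 -> X5 <- X2 <- X9 -> X1
  P4: X7 <- X3 -> X5 -> X4 <- X2 <- X9 -> X1
  P5: X7 <- X3 -> X6 <- X9 -> X1
That exhausts the simple backdoor paths. Count: 5.

5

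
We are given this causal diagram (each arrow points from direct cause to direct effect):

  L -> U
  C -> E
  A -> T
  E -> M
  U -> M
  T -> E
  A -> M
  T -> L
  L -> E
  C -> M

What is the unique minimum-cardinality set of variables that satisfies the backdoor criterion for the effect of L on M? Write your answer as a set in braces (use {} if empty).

Variables eligible for adjustment (non-descendants of L, excluding L and M): {A, C, T}.
Backdoor paths from L to M:
  P1: L <- T <- A -> M
  P2: L <- T -> E <- C -> M
  P3: L <- T -> E -> M
The empty set is not sufficient: P1 (L <- T <- A -> M) has no collider blocking it and no conditioned non-collider, so it is open.
Try {T}:
  P1: blocked at chain node T ∈ conditioning set.
  P2: blocked at fork node T ∈ conditioning set.
  P3: blocked at fork node T ∈ conditioning set.
{T} contains no descendant of L and blocks every backdoor path.
No other singleton works — e.g. {A} leaves P3 open — so {T} is the unique smallest valid adjustment set.

{T}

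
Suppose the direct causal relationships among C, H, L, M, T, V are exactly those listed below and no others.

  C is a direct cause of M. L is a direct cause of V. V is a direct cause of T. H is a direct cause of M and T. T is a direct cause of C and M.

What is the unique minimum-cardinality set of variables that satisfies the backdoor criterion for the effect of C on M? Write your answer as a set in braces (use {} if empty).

Variables eligible for adjustment (non-descendants of C, excluding C and M): {H, L, T, V}.
Backdoor paths from C to M:
  P1: C <- T <- H -> M
  P2: C <- T -> M
The empty set is not sufficient: P1 (C <- T <- H -> M) has no collider blocking it and no conditioned non-collider, so it is open.
Try {T}:
  P1: blocked at chain node T ∈ conditioning set.
  P2: blocked at fork node T ∈ conditioning set.
{T} contains no descendant of C and blocks every backdoor path.
No other singleton works — e.g. {H} leaves P2 open — so {T} is the unique smallest valid adjustment set.

{T}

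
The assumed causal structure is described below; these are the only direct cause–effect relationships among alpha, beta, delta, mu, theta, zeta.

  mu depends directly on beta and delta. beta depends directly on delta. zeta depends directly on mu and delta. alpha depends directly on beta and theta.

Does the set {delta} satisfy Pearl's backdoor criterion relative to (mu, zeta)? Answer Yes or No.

Backdoor paths from mu to zeta (paths whose first edge points into mu):
  P1: mu <- delta -> zeta
  P2: mu <- beta <- delta -> zeta
Condition 1 (no descendant of mu in the set): holds — descendants of mu are {zeta}; none are in {delta}.
Condition 2 (every backdoor path blocked by {delta}):
  P1: blocked at fork node delta ∈ conditioning set.
  P2: blocked at fork node delta ∈ conditioning set.
{delta} satisfies the backdoor criterion.

Yes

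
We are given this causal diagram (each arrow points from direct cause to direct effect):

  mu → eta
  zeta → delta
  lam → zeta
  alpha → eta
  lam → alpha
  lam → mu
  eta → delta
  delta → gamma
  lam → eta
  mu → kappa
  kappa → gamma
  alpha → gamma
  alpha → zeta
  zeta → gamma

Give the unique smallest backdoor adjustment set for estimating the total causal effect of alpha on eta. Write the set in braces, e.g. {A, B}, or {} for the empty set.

{lam}

Variables eligible for adjustment (non-descendants of alpha, excluding alpha and eta): {kappa, lam, mu}.
Backdoor paths from alpha to eta:
  P1: alpha <- lam -> mu -> eta
  P2: alpha <- lam -> mu -> kappa -> gamma <- zeta -> delta <- eta
  P3: alpha <- lam -> mu -> kappa -> gamma <- delta <- eta
  P4: alpha <- lam -> eta
  P5: alpha <- lam -> zeta -> delta <- eta
  P6: alpha <- lam -> zeta -> delta -> gamma <- kappa <- mu -> eta
  P7: alpha <- lam -> zeta -> gamma <- delta <- eta
  P8: alpha <- lam -> zeta -> gamma <- kappa <- mu -> eta
The empty set is not sufficient: P1 (alpha <- lam -> mu -> eta) has no collider blocking it and no conditioned non-collider, so it is open.
Try {lam}:
  P1: blocked at fork node lam ∈ conditioning set.
  P2: blocked at fork node lam ∈ conditioning set.
  P3: blocked at fork node lam ∈ conditioning set.
  P4: blocked at fork node lam ∈ conditioning set.
  P5: blocked at fork node lam ∈ conditioning set.
  P6: blocked at fork node lam ∈ conditioning set.
  P7: blocked at fork node lam ∈ conditioning set.
  P8: blocked at fork node lam ∈ conditioning set.
{lam} contains no descendant of alpha and blocks every backdoor path.
No other singleton works — e.g. {mu} leaves P4 open — so {lam} is the unique smallest valid adjustment set.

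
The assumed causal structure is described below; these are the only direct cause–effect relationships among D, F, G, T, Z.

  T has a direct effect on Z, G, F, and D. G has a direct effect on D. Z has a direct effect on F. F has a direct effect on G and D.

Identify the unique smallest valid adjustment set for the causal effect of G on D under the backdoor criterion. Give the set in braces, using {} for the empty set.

Variables eligible for adjustment (non-descendants of G, excluding G and D): {F, T, Z}.
Backdoor paths from G to D:
  P1: G <- T -> Z -> F -> D
  P2: G <- T -> F -> D
  P3: G <- T -> D
  P4: G <- F <- T -> D
  P5: G <- F <- Z <- T -> D
  P6: G <- F -> D
The empty set is not sufficient: P1 (G <- T -> Z -> F -> D) has no collider blocking it and no conditioned non-collider, so it is open.
Try {F, T}:
  P1: blocked at fork node T ∈ conditioning set.
  P2: blocked at fork node T ∈ conditioning set.
  P3: blocked at fork node T ∈ conditioning set.
  P4: blocked at chain node F ∈ conditioning set.
  P5: blocked at chain node F ∈ conditioning set.
  P6: blocked at fork node F ∈ conditioning set.
{F, T} contains no descendant of G and blocks every backdoor path.
Every element of {F, T} is needed (dropping F leaves P6 open; dropping T leaves P3 open), so no proper subset is valid.
Among all size-2 subsets of the eligible variables, only {F, T} blocks every backdoor path, so it is the unique smallest valid adjustment set.

{F, T}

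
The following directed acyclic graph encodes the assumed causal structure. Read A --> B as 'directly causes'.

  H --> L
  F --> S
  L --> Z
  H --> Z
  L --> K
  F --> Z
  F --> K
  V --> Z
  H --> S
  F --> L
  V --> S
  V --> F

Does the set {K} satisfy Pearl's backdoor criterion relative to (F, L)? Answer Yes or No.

No

Backdoor paths from F to L (paths whose first edge points into F):
  P1: F <- V -> Z <- H -> L
  P2: F <- V -> Z <- L
  P3: F <- V -> S <- H -> L
  P4: F <- V -> S <- H -> Z <- L
Condition 1 (no descendant of F in the set): FAILS — K is a descendant of F.
Condition 2 (every backdoor path blocked by {K}):
  P1: blocked at collider Z (neither it nor any descendant is in the conditioning set).
  P2: blocked at collider Z (neither it nor any descendant is in the conditioning set).
  P3: blocked at collider S (neither it nor any descendant is in the conditioning set).
  P4: blocked at collider S (neither it nor any descendant is in the conditioning set).
{K} does not satisfy the backdoor criterion.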